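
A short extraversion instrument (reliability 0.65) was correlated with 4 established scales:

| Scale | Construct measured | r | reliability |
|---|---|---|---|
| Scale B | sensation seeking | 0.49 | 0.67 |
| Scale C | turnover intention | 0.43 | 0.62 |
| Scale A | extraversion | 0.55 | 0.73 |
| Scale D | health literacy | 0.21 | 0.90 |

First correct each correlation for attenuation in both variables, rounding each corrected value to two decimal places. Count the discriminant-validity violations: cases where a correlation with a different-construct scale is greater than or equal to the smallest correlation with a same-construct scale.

Disattenuated r (r / √(r_scale · r_new)):
  Scale B (disc): 0.49 / √(0.67·0.65) = 0.74
  Scale C (disc): 0.43 / √(0.62·0.65) = 0.68
  Scale A (conv): 0.55 / √(0.73·0.65) = 0.80
  Scale D (disc): 0.21 / √(0.90·0.65) = 0.27
Smallest convergent = 0.80. Discriminant values: 0.74, 0.68, 0.27; count ≥ 0.80 → 0.

0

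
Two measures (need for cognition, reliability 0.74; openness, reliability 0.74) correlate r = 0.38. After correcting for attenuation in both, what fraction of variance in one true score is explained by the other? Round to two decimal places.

0.26

Disattenuated r = 0.38 / √(0.74 × 0.74) = 0.38 / 0.7400 = 0.5135.
Shared true-score variance = 0.5135² = 0.2637 ≈ 0.26.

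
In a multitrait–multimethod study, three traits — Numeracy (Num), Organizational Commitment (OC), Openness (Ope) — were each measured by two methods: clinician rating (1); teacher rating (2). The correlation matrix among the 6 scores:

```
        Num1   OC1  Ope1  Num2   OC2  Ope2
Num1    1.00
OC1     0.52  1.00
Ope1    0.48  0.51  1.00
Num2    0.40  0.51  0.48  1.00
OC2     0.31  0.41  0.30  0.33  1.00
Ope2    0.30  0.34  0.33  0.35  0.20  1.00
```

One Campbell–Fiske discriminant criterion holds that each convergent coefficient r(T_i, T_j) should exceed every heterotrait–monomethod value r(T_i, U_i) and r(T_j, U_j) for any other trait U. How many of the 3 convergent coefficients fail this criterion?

3

Checking each validity diagonal entry against its comparison values:
Num (methods 1·2): 0.40 vs {0.52, 0.33, 0.48, 0.35} → fail.
OC (methods 1·2): 0.41 vs {0.52, 0.33, 0.51, 0.20} → fail.
Ope (methods 1·2): 0.33 vs {0.48, 0.35, 0.51, 0.20} → fail.
3 of 3 fail.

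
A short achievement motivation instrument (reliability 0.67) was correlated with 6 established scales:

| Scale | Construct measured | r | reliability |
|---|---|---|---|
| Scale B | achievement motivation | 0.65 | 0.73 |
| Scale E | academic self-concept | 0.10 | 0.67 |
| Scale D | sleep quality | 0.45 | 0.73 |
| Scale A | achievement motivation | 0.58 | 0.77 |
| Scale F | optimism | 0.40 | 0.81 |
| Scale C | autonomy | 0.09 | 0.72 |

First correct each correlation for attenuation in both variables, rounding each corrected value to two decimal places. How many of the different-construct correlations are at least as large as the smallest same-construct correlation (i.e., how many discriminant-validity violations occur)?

0

Disattenuated r (r / √(r_scale · r_new)):
  Scale B (conv): 0.65 / √(0.73·0.67) = 0.93
  Scale E (disc): 0.10 / √(0.67·0.67) = 0.15
  Scale D (disc): 0.45 / √(0.73·0.67) = 0.64
  Scale A (conv): 0.58 / √(0.77·0.67) = 0.81
  Scale F (disc): 0.40 / √(0.81·0.67) = 0.54
  Scale C (disc): 0.09 / √(0.72·0.67) = 0.13
Smallest convergent = 0.81. Discriminant values: 0.15, 0.64, 0.54, 0.13; count ≥ 0.81 → 0.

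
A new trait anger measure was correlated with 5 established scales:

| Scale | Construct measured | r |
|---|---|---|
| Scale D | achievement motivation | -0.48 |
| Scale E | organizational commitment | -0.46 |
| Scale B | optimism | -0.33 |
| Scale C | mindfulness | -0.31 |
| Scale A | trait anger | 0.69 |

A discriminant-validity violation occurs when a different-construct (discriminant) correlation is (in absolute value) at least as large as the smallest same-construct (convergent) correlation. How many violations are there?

0

Convergent (same construct = trait anger): Scale A.
Smallest convergent = 0.69. Discriminant |r|: 0.48, 0.46, 0.33, 0.31; count ≥ 0.69 → 0.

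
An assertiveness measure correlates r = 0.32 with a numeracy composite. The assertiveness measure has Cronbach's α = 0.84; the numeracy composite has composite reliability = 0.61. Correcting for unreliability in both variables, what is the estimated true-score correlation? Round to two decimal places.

0.45

r_true = r_obs / √(r_xx · r_yy) = 0.32 / √(0.84 × 0.61) = 0.32 / √0.5124 = 0.32 / 0.7158 ≈ 0.45.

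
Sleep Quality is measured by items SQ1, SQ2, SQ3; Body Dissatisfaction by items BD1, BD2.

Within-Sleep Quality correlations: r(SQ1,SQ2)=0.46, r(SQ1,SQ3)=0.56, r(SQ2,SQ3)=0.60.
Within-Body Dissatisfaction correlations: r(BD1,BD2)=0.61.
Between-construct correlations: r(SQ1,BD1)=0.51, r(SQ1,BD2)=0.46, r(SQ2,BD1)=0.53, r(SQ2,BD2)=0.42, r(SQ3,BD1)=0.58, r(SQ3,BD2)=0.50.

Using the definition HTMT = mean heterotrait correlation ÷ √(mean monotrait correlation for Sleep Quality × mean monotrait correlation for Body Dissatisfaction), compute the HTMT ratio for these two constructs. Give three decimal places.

0.871

Mean between = 3.00/6 = 0.5000.
Mean within-SQ = 1.62/3 = 0.5400; mean within-BD = 0.61/1 = 0.6100.
Geometric mean = √(0.5400 × 0.6100) = 0.5739.
HTMT = 0.5000 / 0.5739 = 0.871.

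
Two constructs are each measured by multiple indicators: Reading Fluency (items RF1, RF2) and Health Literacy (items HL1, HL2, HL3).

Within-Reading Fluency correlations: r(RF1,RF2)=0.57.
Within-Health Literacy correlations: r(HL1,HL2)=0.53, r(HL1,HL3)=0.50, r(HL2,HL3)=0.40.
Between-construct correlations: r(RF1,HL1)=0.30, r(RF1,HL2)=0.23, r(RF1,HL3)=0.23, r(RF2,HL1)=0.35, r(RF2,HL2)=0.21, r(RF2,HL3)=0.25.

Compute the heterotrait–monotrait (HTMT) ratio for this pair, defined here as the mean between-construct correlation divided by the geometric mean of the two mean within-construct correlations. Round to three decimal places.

Mean heterotrait r = 1.57/6 = 0.2617.
Mean within-RF = 0.57/1 = 0.5700; mean within-HL = 1.43/3 = 0.4767.
Geometric mean = √(0.5700 × 0.4767) = 0.5213.
HTMT = 0.2617 / 0.5213 = 0.502.

0.502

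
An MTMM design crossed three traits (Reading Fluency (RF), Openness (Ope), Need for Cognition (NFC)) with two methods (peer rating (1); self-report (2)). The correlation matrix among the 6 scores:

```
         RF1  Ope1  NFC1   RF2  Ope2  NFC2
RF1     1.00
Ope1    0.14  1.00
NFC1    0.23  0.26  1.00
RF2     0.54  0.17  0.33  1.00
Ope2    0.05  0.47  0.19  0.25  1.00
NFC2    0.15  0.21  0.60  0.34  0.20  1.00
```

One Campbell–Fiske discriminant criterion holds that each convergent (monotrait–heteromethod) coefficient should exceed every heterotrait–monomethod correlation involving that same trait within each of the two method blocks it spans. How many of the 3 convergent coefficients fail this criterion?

Checking each validity diagonal entry against its comparison values:
RF (methods 1·2): 0.54 vs {0.14, 0.25, 0.23, 0.34} → pass.
Ope (methods 1·2): 0.47 vs {0.14, 0.25, 0.26, 0.20} → pass.
NFC (methods 1·2): 0.60 vs {0.23, 0.34, 0.26, 0.20} → pass.
0 of 3 fail.

0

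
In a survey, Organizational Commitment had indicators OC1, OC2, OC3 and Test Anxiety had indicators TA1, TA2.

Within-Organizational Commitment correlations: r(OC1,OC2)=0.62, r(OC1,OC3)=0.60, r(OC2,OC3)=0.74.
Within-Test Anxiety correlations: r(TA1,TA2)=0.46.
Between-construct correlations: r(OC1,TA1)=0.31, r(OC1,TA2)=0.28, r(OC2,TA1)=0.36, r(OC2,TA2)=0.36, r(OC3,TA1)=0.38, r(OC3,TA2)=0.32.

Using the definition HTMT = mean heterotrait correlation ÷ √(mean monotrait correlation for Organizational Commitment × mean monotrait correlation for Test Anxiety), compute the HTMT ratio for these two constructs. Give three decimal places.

0.611

Mean between = 2.01/6 = 0.3350.
Mean within-OC = 1.96/3 = 0.6533; mean within-TA = 0.46/1 = 0.4600.
Geometric mean = √(0.6533 × 0.4600) = 0.5482.
HTMT = 0.3350 / 0.5482 = 0.611.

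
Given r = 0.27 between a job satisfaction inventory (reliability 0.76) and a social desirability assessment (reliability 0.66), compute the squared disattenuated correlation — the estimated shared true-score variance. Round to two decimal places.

Disattenuated r = 0.27 / √(0.76 × 0.66) = 0.27 / 0.7082 = 0.3812.
Shared true-score variance = 0.3812² = 0.1453 ≈ 0.15.

0.15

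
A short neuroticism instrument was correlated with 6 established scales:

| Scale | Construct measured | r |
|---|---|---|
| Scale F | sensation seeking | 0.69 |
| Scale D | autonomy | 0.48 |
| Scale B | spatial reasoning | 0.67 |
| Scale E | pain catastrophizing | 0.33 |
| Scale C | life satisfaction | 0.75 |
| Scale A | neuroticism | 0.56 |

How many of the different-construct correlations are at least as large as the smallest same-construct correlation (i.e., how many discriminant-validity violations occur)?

Convergent (same construct = neuroticism): Scale A.
Smallest convergent = 0.56. Discriminant values: 0.69, 0.48, 0.67, 0.33, 0.75; count ≥ 0.56 → 3.

3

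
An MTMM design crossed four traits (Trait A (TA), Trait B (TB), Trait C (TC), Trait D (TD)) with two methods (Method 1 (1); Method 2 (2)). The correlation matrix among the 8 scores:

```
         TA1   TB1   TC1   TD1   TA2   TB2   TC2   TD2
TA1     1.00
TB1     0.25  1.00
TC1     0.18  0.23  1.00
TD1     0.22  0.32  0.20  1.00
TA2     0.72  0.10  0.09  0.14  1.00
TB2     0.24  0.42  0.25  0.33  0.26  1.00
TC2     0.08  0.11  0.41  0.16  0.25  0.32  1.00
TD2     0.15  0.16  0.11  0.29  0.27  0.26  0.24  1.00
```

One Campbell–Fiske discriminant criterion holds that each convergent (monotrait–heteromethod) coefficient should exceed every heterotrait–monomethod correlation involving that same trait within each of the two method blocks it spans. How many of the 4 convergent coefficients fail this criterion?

1

Each convergent coefficient versus the relevant comparison correlations:
TA (methods 1·2): 0.72 vs {0.25, 0.26, 0.18, 0.25, 0.22, 0.27} → pass.
TB (methods 1·2): 0.42 vs {0.25, 0.26, 0.23, 0.32, 0.32, 0.26} → pass.
TC (methods 1·2): 0.41 vs {0.18, 0.25, 0.23, 0.32, 0.20, 0.24} → pass.
TD (methods 1·2): 0.29 vs {0.22, 0.27, 0.32, 0.26, 0.20, 0.24} → fail.
1 of 4 fail.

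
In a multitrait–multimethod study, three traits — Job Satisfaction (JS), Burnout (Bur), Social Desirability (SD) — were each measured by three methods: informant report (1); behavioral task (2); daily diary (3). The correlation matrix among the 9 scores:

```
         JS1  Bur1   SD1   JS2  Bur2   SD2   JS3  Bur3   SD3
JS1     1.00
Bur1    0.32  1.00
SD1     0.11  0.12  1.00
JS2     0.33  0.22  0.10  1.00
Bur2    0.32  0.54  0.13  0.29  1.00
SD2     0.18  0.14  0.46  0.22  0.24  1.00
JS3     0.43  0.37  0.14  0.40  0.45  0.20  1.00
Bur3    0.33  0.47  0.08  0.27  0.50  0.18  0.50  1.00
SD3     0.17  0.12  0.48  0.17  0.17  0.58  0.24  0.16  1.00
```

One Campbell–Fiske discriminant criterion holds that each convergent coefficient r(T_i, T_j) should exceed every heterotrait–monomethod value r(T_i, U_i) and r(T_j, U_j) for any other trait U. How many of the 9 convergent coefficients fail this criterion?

Each convergent coefficient versus the relevant comparison correlations:
JS (methods 1·2): 0.33 vs {0.32, 0.29, 0.11, 0.22} → pass.
JS (methods 1·3): 0.43 vs {0.32, 0.50, 0.11, 0.24} → fail.
JS (methods 2·3): 0.40 vs {0.29, 0.50, 0.22, 0.24} → fail.
Bur (methods 1·2): 0.54 vs {0.32, 0.29, 0.12, 0.24} → pass.
Bur (methods 1·3): 0.47 vs {0.32, 0.50, 0.12, 0.16} → fail.
Bur (methods 2·3): 0.50 vs {0.29, 0.50, 0.24, 0.16} → fail.
SD (methods 1·2): 0.46 vs {0.11, 0.22, 0.12, 0.24} → pass.
SD (methods 1·3): 0.48 vs {0.11, 0.24, 0.12, 0.16} → pass.
SD (methods 2·3): 0.58 vs {0.22, 0.24, 0.24, 0.16} → pass.
4 of 9 fail.

4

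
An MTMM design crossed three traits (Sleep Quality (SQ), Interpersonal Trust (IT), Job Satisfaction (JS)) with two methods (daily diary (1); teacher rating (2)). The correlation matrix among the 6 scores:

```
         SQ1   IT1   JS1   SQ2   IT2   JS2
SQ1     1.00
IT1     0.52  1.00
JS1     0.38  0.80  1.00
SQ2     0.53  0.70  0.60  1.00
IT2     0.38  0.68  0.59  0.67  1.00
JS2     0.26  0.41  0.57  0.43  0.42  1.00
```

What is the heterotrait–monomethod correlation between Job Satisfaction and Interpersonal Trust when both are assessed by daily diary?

0.80

Different traits, same method: r(JS1, IT1) = 0.80.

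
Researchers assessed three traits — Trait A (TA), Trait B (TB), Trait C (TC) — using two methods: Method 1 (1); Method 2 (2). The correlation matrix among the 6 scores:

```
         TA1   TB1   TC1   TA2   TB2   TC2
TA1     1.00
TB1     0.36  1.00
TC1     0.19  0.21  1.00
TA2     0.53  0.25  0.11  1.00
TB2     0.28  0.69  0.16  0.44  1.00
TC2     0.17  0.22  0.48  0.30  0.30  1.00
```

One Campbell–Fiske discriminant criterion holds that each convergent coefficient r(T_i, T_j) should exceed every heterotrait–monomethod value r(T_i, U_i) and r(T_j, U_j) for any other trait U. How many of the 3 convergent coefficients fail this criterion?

Convergent coefficients and their comparison sets:
TA (methods 1·2): 0.53 vs {0.36, 0.44, 0.19, 0.30} → pass.
TB (methods 1·2): 0.69 vs {0.36, 0.44, 0.21, 0.30} → pass.
TC (methods 1·2): 0.48 vs {0.19, 0.30, 0.21, 0.30} → pass.
0 of 3 fail.

0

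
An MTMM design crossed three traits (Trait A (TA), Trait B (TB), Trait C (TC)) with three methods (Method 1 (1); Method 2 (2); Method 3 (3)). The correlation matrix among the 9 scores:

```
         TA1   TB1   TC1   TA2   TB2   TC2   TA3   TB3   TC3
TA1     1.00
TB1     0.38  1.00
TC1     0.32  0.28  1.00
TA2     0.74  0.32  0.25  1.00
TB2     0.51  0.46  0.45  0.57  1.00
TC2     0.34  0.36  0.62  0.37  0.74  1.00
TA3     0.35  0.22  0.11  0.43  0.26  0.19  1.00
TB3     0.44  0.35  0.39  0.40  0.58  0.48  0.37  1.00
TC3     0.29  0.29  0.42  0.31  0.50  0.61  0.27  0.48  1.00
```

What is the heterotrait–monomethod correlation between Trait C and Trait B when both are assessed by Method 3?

Different traits, same method: r(TC3, TB3) = 0.48.

0.48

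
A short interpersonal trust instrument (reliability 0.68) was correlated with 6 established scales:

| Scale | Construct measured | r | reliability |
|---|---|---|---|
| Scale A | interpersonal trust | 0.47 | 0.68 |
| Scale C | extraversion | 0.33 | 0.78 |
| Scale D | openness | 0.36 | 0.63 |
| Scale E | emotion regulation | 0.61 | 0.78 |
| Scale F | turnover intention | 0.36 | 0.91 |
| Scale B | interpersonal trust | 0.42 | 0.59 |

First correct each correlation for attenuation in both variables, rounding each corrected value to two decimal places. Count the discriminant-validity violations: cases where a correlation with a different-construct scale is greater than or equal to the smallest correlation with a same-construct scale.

1

Disattenuated r (r / √(r_scale · r_new)):
  Scale A (conv): 0.47 / √(0.68·0.68) = 0.69
  Scale C (disc): 0.33 / √(0.78·0.68) = 0.45
  Scale D (disc): 0.36 / √(0.63·0.68) = 0.55
  Scale E (disc): 0.61 / √(0.78·0.68) = 0.84
  Scale F (disc): 0.36 / √(0.91·0.68) = 0.46
  Scale B (conv): 0.42 / √(0.59·0.68) = 0.66
Smallest convergent = 0.66. Discriminant values: 0.45, 0.55, 0.84, 0.46; count ≥ 0.66 → 1.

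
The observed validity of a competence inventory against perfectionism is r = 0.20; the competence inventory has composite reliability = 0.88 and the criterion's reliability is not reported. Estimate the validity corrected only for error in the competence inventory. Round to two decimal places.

0.21

Single correction: r_c = r_obs / √r_xx = 0.20 / √0.88 = 0.20 / 0.9381 ≈ 0.21.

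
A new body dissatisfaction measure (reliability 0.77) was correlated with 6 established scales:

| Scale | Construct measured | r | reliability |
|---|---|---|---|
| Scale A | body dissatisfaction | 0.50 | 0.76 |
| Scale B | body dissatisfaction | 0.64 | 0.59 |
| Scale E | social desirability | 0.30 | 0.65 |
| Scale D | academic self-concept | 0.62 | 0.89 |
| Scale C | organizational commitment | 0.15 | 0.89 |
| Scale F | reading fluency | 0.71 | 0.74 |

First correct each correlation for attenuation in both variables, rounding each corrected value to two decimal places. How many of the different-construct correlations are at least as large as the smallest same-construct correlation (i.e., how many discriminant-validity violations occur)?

2

Disattenuated r (r / √(r_scale · r_new)):
  Scale A (conv): 0.50 / √(0.76·0.77) = 0.65
  Scale B (conv): 0.64 / √(0.59·0.77) = 0.95
  Scale E (disc): 0.30 / √(0.65·0.77) = 0.42
  Scale D (disc): 0.62 / √(0.89·0.77) = 0.75
  Scale C (disc): 0.15 / √(0.89·0.77) = 0.18
  Scale F (disc): 0.71 / √(0.74·0.77) = 0.94
Smallest convergent = 0.65. Discriminant values: 0.42, 0.75, 0.18, 0.94; count ≥ 0.65 → 2.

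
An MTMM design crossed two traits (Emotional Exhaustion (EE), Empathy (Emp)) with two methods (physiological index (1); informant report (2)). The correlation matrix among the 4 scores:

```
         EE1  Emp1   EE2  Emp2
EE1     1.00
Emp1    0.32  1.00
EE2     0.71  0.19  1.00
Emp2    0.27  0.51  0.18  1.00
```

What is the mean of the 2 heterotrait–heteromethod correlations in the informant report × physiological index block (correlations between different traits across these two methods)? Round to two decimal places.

0.23

HTHM values (method 2 × method 1): 0.19, 0.27; mean = 0.46/2 = 0.23.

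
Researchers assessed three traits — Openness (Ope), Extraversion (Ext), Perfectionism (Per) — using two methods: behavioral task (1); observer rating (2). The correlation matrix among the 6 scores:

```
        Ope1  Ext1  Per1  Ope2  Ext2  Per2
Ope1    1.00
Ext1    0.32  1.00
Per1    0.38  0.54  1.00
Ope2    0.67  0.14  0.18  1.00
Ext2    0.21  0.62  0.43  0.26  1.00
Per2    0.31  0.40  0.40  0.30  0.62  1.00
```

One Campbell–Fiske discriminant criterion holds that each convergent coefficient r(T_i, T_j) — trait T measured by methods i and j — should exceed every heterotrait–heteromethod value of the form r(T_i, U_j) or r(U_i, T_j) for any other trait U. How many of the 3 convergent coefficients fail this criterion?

Each convergent coefficient versus the relevant comparison correlations:
Ope (methods 1·2): 0.67 vs {0.21, 0.14, 0.31, 0.18} → pass.
Ext (methods 1·2): 0.62 vs {0.14, 0.21, 0.40, 0.43} → pass.
Per (methods 1·2): 0.40 vs {0.18, 0.31, 0.43, 0.40} → fail.
1 of 3 fail.

1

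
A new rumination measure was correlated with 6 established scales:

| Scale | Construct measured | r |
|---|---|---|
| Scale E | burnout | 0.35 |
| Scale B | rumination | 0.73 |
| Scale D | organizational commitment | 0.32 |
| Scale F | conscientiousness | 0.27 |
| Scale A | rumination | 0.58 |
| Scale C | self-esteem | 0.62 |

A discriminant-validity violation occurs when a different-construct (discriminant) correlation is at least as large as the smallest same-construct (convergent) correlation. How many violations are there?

1

Convergent (same construct = rumination): Scale B, Scale A.
Smallest convergent = 0.58. Discriminant values: 0.35, 0.32, 0.27, 0.62; count ≥ 0.58 → 1.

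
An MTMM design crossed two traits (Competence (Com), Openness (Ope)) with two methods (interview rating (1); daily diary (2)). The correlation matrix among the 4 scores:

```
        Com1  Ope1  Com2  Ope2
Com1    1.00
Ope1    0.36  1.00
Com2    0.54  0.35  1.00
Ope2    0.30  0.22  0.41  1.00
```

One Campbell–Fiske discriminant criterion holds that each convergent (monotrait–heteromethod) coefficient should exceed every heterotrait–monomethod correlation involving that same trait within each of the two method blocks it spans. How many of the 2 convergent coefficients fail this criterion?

Convergent coefficients and their comparison sets:
Com (methods 1·2): 0.54 vs {0.36, 0.41} → pass.
Ope (methods 1·2): 0.22 vs {0.36, 0.41} → fail.
1 of 2 fail.

1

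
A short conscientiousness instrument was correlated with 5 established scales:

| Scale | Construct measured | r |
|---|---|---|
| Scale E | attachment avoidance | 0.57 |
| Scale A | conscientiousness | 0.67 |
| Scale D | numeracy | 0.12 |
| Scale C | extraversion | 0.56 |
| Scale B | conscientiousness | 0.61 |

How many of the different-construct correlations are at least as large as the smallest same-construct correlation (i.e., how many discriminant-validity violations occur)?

0

Convergent (same construct = conscientiousness): Scale A, Scale B.
Smallest convergent = 0.61. Discriminant values: 0.57, 0.12, 0.56; count ≥ 0.61 → 0.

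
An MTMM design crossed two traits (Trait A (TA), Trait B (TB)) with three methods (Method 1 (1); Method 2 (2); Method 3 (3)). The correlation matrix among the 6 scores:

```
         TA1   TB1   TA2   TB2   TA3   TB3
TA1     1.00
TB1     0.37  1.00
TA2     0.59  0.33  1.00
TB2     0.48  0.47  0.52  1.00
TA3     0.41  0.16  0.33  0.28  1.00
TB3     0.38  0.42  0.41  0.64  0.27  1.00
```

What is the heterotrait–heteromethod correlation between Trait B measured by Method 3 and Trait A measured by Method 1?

Different traits and methods: r(TB3, TA1) = 0.38.

0.38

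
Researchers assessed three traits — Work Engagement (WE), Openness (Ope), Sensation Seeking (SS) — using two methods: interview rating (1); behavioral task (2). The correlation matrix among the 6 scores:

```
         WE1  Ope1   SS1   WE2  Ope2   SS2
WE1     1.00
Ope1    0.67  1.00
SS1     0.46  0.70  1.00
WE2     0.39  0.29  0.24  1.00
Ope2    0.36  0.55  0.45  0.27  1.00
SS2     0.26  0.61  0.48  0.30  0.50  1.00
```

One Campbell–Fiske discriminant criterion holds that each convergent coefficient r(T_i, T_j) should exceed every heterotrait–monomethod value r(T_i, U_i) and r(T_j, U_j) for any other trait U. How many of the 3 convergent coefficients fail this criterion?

Checking each validity diagonal entry against its comparison values:
WE (methods 1·2): 0.39 vs {0.67, 0.27, 0.46, 0.30} → fail.
Ope (methods 1·2): 0.55 vs {0.67, 0.27, 0.70, 0.50} → fail.
SS (methods 1·2): 0.48 vs {0.46, 0.30, 0.70, 0.50} → fail.
3 of 3 fail.

3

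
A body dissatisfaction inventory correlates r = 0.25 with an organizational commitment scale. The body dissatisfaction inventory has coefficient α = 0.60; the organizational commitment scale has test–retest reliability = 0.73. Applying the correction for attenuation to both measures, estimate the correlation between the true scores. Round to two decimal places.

r_true = r_obs / √(r_xx · r_yy) = 0.25 / √(0.60 × 0.73) = 0.25 / √0.4380 = 0.25 / 0.6618 ≈ 0.38.

0.38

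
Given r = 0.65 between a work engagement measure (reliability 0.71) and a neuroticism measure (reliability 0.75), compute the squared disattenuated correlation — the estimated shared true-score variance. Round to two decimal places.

Disattenuated r = 0.65 / √(0.71 × 0.75) = 0.65 / 0.7297 = 0.8908.
Shared true-score variance = 0.8908² = 0.7935 ≈ 0.79.

0.79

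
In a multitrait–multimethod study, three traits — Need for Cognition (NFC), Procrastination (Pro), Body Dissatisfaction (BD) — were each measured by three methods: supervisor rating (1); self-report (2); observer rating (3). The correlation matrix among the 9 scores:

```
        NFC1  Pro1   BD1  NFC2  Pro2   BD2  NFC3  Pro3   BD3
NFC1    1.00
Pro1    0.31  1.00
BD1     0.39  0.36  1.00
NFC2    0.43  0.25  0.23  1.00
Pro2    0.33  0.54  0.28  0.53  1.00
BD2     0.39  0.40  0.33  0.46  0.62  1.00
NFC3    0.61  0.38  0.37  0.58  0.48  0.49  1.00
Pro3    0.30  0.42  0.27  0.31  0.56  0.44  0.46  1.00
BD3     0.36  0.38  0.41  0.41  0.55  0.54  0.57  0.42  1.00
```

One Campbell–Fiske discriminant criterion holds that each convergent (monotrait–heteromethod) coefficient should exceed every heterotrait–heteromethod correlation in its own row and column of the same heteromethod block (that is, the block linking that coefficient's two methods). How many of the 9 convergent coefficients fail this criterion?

2

Each convergent coefficient versus the relevant comparison correlations:
NFC (methods 1·2): 0.43 vs {0.33, 0.25, 0.39, 0.23} → pass.
NFC (methods 1·3): 0.61 vs {0.30, 0.38, 0.36, 0.37} → pass.
NFC (methods 2·3): 0.58 vs {0.31, 0.48, 0.41, 0.49} → pass.
Pro (methods 1·2): 0.54 vs {0.25, 0.33, 0.40, 0.28} → pass.
Pro (methods 1·3): 0.42 vs {0.38, 0.30, 0.38, 0.27} → pass.
Pro (methods 2·3): 0.56 vs {0.48, 0.31, 0.55, 0.44} → pass.
BD (methods 1·2): 0.33 vs {0.23, 0.39, 0.28, 0.40} → fail.
BD (methods 1·3): 0.41 vs {0.37, 0.36, 0.27, 0.38} → pass.
BD (methods 2·3): 0.54 vs {0.49, 0.41, 0.44, 0.55} → fail.
2 of 9 fail.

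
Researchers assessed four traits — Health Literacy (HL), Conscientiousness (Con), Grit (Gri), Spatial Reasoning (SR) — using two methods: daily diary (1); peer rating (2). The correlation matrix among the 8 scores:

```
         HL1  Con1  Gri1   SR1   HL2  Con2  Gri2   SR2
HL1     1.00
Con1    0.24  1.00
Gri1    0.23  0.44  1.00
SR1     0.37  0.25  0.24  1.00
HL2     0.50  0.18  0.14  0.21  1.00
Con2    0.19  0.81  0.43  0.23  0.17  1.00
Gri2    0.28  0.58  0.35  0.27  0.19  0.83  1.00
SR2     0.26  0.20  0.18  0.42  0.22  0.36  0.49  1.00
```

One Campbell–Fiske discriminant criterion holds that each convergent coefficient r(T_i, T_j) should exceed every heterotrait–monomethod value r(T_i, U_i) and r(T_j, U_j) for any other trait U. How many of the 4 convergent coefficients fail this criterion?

3

Checking each validity diagonal entry against its comparison values:
HL (methods 1·2): 0.50 vs {0.24, 0.17, 0.23, 0.19, 0.37, 0.22} → pass.
Con (methods 1·2): 0.81 vs {0.24, 0.17, 0.44, 0.83, 0.25, 0.36} → fail.
Gri (methods 1·2): 0.35 vs {0.23, 0.19, 0.44, 0.83, 0.24, 0.49} → fail.
SR (methods 1·2): 0.42 vs {0.37, 0.22, 0.25, 0.36, 0.24, 0.49} → fail.
3 of 4 fail.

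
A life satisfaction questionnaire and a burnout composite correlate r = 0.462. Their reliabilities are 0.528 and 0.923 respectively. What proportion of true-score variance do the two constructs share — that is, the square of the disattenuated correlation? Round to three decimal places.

0.438

Disattenuated r = 0.462 / √(0.528 × 0.923) = 0.462 / 0.6981 = 0.6618.
Shared true-score variance = 0.6618² = 0.4380 ≈ 0.438.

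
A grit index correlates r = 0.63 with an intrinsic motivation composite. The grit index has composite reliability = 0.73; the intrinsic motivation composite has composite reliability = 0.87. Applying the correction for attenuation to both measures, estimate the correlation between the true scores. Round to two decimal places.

r_true = r_obs / √(r_xx · r_yy) = 0.63 / √(0.73 × 0.87) = 0.63 / √0.6351 = 0.63 / 0.7969 ≈ 0.79.

0.79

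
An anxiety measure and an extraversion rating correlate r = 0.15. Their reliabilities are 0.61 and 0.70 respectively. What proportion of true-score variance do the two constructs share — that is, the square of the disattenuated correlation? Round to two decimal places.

Disattenuated r = 0.15 / √(0.61 × 0.70) = 0.15 / 0.6535 = 0.2295.
Shared true-score variance = 0.2295² = 0.0527 ≈ 0.05.

0.05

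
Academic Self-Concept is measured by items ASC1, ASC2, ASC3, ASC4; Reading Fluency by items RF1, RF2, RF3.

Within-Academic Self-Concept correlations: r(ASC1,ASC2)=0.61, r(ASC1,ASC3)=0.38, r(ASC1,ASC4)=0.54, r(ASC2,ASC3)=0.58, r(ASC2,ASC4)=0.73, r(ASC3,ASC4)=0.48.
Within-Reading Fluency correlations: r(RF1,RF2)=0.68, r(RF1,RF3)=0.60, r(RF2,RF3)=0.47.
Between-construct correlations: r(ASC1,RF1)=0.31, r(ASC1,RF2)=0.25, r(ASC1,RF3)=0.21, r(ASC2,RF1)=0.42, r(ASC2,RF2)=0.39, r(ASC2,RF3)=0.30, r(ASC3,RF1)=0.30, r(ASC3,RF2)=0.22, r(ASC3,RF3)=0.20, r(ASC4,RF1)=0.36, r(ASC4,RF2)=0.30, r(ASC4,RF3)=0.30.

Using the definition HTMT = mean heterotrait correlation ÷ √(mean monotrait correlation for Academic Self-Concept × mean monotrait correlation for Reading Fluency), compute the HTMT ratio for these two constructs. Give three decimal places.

Between-construct mean = 3.56/12 = 0.2967.
Mean within-ASC = 3.32/6 = 0.5533; mean within-RF = 1.75/3 = 0.5833.
Geometric mean = √(0.5533 × 0.5833) = 0.5681.
HTMT = 0.2967 / 0.5681 = 0.522.

0.522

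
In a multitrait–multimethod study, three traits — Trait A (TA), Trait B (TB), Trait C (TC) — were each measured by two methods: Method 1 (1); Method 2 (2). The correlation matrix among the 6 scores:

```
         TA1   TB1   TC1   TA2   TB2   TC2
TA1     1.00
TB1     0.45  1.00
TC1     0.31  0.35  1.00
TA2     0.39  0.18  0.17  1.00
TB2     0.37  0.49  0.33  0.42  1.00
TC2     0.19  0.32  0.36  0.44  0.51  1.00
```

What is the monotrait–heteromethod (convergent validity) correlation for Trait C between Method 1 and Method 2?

Same trait (TC), different methods: r(TC1, TC2) = 0.36.

0.36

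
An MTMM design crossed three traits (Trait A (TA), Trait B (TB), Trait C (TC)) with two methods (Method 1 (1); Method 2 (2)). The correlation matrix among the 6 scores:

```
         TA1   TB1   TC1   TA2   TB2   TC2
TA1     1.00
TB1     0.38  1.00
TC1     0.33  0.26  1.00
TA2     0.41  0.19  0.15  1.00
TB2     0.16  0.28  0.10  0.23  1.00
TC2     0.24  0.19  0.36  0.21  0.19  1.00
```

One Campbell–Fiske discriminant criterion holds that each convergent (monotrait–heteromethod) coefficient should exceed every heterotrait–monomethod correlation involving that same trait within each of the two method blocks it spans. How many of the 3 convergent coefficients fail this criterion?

1

Checking each validity diagonal entry against its comparison values:
TA (methods 1·2): 0.41 vs {0.38, 0.23, 0.33, 0.21} → pass.
TB (methods 1·2): 0.28 vs {0.38, 0.23, 0.26, 0.19} → fail.
TC (methods 1·2): 0.36 vs {0.33, 0.21, 0.26, 0.19} → pass.
1 of 3 fail.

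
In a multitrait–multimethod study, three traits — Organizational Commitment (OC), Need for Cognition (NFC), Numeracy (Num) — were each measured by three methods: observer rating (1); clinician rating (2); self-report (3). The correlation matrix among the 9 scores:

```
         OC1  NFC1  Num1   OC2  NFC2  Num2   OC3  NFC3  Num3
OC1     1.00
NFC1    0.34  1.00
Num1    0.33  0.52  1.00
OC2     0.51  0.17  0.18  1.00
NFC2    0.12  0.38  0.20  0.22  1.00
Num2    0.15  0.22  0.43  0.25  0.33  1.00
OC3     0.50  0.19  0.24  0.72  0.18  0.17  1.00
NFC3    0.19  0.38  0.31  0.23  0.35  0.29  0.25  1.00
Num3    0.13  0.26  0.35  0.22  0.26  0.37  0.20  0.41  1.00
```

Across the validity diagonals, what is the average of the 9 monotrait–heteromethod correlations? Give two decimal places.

0.44

Convergent values: 0.51, 0.50, 0.72, 0.38, 0.38, 0.35, 0.43, 0.35, 0.37; mean = 3.99/9 = 0.44.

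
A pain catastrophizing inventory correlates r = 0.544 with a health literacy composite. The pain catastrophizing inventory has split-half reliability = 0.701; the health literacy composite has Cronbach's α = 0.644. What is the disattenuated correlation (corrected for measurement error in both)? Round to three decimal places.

r_true = r_obs / √(r_xx · r_yy) = 0.544 / √(0.701 × 0.644) = 0.544 / √0.451444 = 0.544 / 0.6719 ≈ 0.810.

0.810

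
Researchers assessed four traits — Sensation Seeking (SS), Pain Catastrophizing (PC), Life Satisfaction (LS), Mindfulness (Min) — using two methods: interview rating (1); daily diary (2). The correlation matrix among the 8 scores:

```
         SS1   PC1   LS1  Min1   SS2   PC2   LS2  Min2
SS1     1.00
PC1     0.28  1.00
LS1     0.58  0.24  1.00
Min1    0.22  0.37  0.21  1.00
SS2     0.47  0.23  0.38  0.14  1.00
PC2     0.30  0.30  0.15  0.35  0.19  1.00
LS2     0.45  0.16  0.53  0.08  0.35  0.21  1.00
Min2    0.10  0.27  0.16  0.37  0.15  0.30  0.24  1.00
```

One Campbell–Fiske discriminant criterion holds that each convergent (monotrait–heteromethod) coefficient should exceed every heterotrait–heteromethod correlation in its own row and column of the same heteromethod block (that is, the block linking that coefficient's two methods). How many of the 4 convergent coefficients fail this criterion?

Convergent coefficients and their comparison sets:
SS (methods 1·2): 0.47 vs {0.30, 0.23, 0.45, 0.38, 0.10, 0.14} → pass.
PC (methods 1·2): 0.30 vs {0.23, 0.30, 0.16, 0.15, 0.27, 0.35} → fail.
LS (methods 1·2): 0.53 vs {0.38, 0.45, 0.15, 0.16, 0.16, 0.08} → pass.
Min (methods 1·2): 0.37 vs {0.14, 0.10, 0.35, 0.27, 0.08, 0.16} → pass.
1 of 4 fail.

1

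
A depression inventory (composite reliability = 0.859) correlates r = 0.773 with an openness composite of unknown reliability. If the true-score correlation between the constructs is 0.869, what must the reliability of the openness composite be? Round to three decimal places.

r_true = r_obs / √(r_xx · r_yy) ⇒ 0.869 = 0.773 / √(0.859 · r_yy).
√(0.859 · r_yy) = 0.773 / 0.869 = 0.8895; 0.859 · r_yy = 0.7912; r_yy = 0.7912 / 0.859 ≈ 0.921.

0.921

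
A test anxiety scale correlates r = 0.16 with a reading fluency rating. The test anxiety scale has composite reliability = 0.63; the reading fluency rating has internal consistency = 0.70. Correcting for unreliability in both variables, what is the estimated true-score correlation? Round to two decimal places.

0.24

r_true = r_obs / √(r_xx · r_yy) = 0.16 / √(0.63 × 0.70) = 0.16 / √0.4410 = 0.16 / 0.6641 ≈ 0.24.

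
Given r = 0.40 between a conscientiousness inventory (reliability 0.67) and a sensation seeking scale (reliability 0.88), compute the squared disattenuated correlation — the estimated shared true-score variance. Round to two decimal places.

0.27

Disattenuated r = 0.40 / √(0.67 × 0.88) = 0.40 / 0.7679 = 0.5209.
Shared true-score variance = 0.5209² = 0.2713 ≈ 0.27.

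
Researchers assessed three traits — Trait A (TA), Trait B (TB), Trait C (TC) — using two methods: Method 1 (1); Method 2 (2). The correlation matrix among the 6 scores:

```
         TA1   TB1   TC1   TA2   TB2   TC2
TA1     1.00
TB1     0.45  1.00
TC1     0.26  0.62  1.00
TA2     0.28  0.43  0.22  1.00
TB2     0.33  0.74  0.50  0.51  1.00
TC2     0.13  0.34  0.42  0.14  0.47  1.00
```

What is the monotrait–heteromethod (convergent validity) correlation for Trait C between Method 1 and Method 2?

Same trait (TC), different methods: r(TC1, TC2) = 0.42.

0.42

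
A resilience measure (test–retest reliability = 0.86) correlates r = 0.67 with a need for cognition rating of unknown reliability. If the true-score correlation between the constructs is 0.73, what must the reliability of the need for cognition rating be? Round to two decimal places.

r_true = r_obs / √(r_xx · r_yy) ⇒ 0.73 = 0.67 / √(0.86 · r_yy).
√(0.86 · r_yy) = 0.67 / 0.73 = 0.9178; 0.86 · r_yy = 0.8424; r_yy = 0.8424 / 0.86 ≈ 0.98.

0.98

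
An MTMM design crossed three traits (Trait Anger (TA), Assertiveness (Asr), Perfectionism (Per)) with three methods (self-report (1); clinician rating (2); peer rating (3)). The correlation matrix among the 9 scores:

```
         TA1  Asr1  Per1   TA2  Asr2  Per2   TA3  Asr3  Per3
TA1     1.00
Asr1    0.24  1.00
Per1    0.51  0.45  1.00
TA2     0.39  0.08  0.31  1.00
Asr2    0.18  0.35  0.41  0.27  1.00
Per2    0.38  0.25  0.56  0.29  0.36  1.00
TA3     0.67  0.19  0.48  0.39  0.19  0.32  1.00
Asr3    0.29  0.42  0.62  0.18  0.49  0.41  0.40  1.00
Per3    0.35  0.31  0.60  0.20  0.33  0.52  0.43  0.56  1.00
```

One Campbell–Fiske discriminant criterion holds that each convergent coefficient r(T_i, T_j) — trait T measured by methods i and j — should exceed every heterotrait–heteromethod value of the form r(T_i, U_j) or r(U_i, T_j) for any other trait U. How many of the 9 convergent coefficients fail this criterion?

3

Convergent coefficients and their comparison sets:
TA (methods 1·2): 0.39 vs {0.18, 0.08, 0.38, 0.31} → pass.
TA (methods 1·3): 0.67 vs {0.29, 0.19, 0.35, 0.48} → pass.
TA (methods 2·3): 0.39 vs {0.18, 0.19, 0.20, 0.32} → pass.
Asr (methods 1·2): 0.35 vs {0.08, 0.18, 0.25, 0.41} → fail.
Asr (methods 1·3): 0.42 vs {0.19, 0.29, 0.31, 0.62} → fail.
Asr (methods 2·3): 0.49 vs {0.19, 0.18, 0.33, 0.41} → pass.
Per (methods 1·2): 0.56 vs {0.31, 0.38, 0.41, 0.25} → pass.
Per (methods 1·3): 0.60 vs {0.48, 0.35, 0.62, 0.31} → fail.
Per (methods 2·3): 0.52 vs {0.32, 0.20, 0.41, 0.33} → pass.
3 of 9 fail.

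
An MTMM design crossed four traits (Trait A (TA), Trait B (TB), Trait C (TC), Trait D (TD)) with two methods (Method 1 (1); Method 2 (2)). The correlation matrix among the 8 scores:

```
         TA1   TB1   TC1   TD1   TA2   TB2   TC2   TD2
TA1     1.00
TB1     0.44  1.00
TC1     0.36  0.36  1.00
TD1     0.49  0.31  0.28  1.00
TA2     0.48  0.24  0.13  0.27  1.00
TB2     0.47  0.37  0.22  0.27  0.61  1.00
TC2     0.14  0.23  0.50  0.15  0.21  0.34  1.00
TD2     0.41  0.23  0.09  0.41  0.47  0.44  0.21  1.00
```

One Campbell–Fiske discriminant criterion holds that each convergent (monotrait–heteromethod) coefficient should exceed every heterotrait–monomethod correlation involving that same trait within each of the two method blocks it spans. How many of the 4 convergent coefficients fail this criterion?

3

Checking each validity diagonal entry against its comparison values:
TA (methods 1·2): 0.48 vs {0.44, 0.61, 0.36, 0.21, 0.49, 0.47} → fail.
TB (methods 1·2): 0.37 vs {0.44, 0.61, 0.36, 0.34, 0.31, 0.44} → fail.
TC (methods 1·2): 0.50 vs {0.36, 0.21, 0.36, 0.34, 0.28, 0.21} → pass.
TD (methods 1·2): 0.41 vs {0.49, 0.47, 0.31, 0.44, 0.28, 0.21} → fail.
3 of 4 fail.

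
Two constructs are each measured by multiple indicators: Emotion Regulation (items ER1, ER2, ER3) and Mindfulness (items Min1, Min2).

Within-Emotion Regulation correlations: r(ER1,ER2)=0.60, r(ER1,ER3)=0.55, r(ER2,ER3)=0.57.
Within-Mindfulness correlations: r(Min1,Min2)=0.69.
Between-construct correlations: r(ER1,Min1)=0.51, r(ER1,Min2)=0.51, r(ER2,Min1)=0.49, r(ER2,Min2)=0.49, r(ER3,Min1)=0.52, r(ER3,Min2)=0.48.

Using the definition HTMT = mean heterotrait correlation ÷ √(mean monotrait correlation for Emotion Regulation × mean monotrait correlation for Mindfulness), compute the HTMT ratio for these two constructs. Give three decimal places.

0.795

Mean between = 3.00/6 = 0.5000.
Mean within-ER = 1.72/3 = 0.5733; mean within-Min = 0.69/1 = 0.6900.
Geometric mean = √(0.5733 × 0.6900) = 0.6289.
HTMT = 0.5000 / 0.6289 = 0.795.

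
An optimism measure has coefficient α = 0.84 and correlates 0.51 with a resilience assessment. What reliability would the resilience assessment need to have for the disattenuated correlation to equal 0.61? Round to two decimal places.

0.83

r_true = r_obs / √(r_xx · r_yy) ⇒ 0.61 = 0.51 / √(0.84 · r_yy).
√(0.84 · r_yy) = 0.51 / 0.61 = 0.8361; 0.84 · r_yy = 0.6991; r_yy = 0.6991 / 0.84 ≈ 0.83.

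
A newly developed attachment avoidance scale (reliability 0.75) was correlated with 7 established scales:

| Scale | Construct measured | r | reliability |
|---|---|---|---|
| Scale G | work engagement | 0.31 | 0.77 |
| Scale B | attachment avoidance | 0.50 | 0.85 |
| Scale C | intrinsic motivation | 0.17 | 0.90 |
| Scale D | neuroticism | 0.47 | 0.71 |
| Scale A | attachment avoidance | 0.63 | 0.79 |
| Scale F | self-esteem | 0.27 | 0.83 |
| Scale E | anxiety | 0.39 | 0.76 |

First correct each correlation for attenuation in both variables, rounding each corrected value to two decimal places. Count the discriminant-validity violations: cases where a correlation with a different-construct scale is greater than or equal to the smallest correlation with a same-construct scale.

1

Disattenuated r (r / √(r_scale · r_new)):
  Scale G (disc): 0.31 / √(0.77·0.75) = 0.41
  Scale B (conv): 0.50 / √(0.85·0.75) = 0.63
  Scale C (disc): 0.17 / √(0.90·0.75) = 0.21
  Scale D (disc): 0.47 / √(0.71·0.75) = 0.64
  Scale A (conv): 0.63 / √(0.79·0.75) = 0.82
  Scale F (disc): 0.27 / √(0.83·0.75) = 0.34
  Scale E (disc): 0.39 / √(0.76·0.75) = 0.52
Smallest convergent = 0.63. Discriminant values: 0.41, 0.21, 0.64, 0.34, 0.52; count ≥ 0.63 → 1.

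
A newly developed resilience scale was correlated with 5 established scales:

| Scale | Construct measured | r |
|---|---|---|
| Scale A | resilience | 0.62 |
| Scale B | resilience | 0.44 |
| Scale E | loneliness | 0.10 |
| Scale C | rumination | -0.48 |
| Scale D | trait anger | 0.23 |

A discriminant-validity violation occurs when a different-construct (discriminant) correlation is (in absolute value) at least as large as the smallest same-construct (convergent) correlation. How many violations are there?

1

Convergent (same construct = resilience): Scale A, Scale B.
Smallest convergent = 0.44. Discriminant |r|: 0.10, 0.48, 0.23; count ≥ 0.44 → 1.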